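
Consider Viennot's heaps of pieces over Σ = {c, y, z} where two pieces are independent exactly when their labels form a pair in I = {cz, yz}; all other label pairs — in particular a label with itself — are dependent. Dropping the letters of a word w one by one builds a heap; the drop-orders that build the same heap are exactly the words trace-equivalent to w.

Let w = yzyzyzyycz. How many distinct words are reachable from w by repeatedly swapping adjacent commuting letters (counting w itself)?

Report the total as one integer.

210

piece 0:y — minimal
piece 1:z — minimal
piece 2:y rests on {0:y}
piece 3:z rests on {1:z}
piece 4:y rests on {2:y}
piece 5:z rests on {3:z}
piece 6:y rests on {4:y}
piece 7:y rests on {6:y}
piece 8:c rests on {7:y}
piece 9:z rests on {5:z}
minimal pieces: {0:y, 1:z}
ways to finish when only these pieces remain (= sum over removing one remaining piece with nothing left below it):
  1 left: {8}→1  {9}→1
  2 left: {5,9}→1  {7,8}→1  {8,9}→2
  3 left: {3,5,9}→1  {5,8,9}→3  {6,7,8}→1  {7,8,9}→3
  4 left: {1,3,5,9}→1  {3,5,8,9}→4  {4,6,7,8}→1  {5,7,8,9}→6  {6,7,8,9}→4
  5 left: {1,3,5,8,9}→5  {2,4,6,7,8}→1  {3,5,7,8,9}→10  {4,6,7,8,9}→5  {5,6,7,8,9}→10
  6 left: {0,2,4,6,7,8}→1  {1,3,5,7,8,9}→15  {2,4,6,7,8,9}→6  {3,5,6,7,8,9}→20  {4,5,6,7,8,9}→15
  7 left: {0,2,4,6,7,8,9}→7  {1,3,5,6,7,8,9}→35  {2,4,5,6,7,8,9}→21  {3,4,5,6,7,8,9}→35
  8 left: {0,2,4,5,6,7,8,9}→28  {1,3,4,5,6,7,8,9}→70  {2,3,4,5,6,7,8,9}→56
  placing 0:y first → 126 extensions
  placing 1:z first → 84 extensions
total linear extensions = 210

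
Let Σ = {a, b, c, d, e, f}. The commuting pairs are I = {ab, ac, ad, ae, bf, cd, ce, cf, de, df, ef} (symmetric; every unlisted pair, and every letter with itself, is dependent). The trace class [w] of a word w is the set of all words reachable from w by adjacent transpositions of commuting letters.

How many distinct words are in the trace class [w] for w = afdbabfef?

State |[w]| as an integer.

126

0(a) covers ∅
1(f) covers 0:a
2(d) covers ∅
3(b) covers 2:d
4(a) covers 1:f
5(b) covers 3:b
6(f) covers 4:a
7(e) covers 5:b
8(f) covers 6:f
floor of heap: 0:a, 2:d
completions by unplaced set U, small U first (add the entries for U minus each lowest piece of U):
  |U|=1: {7}:1  {8}:1
  |U|=2: {5,7}:1  {6,8}:1  {7,8}:2
  |U|=3: {3,5,7}:1  {4,6,8}:1  {5,7,8}:3  {6,7,8}:3
  |U|=4: {1,4,6,8}:1  {2,3,5,7}:1  {3,5,7,8}:4  {4,6,7,8}:4  {5,6,7,8}:6
  |U|=5: {0,1,4,6,8}:1  {1,4,6,7,8}:5  {2,3,5,7,8}:5  {3,5,6,7,8}:10  {4,5,6,7,8}:10
  |U|=6: {0,1,4,6,7,8}:6  {1,4,5,6,7,8}:15  {2,3,5,6,7,8}:15  {3,4,5,6,7,8}:20
  |U|=7: {0,1,4,5,6,7,8}:21  {1,3,4,5,6,7,8}:35  {2,3,4,5,6,7,8}:35
  start at 0(a): 70
  start at 2(d): 56
sum over floor = 126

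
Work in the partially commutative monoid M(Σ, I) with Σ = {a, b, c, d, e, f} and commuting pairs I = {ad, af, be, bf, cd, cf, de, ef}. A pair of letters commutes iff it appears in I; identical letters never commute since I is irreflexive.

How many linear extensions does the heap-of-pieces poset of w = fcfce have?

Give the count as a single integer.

10

0(f) covers ∅
1(c) covers ∅
2(f) covers 0:f
3(c) covers 1:c
4(e) covers 3:c
floor of heap: 0:f, 1:c
completions by unplaced set U, small U first (add the entries for U minus each lowest piece of U):
  |U|=1: {2}:1  {4}:1
  |U|=2: {0,2}:1  {2,4}:2  {3,4}:1
  |U|=3: {0,2,4}:3  {1,3,4}:1  {2,3,4}:3
  start at 0(f): 4
  start at 1(c): 6
sum over floor = 10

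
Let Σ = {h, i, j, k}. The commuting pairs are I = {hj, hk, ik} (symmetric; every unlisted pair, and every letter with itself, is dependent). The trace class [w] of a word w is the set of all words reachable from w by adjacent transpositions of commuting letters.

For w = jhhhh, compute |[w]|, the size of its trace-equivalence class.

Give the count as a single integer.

0(j) covers ∅
1(h) covers ∅
2(h) covers 1:h
3(h) covers 2:h
4(h) covers 3:h
floor of heap: 0:j, 1:h
completions by unplaced set U, small U first (add the entries for U minus each lowest piece of U):
  |U|=1: {0}:1  {4}:1
  |U|=2: {0,4}:2  {3,4}:1
  |U|=3: {0,3,4}:3  {2,3,4}:1
  start at 0(j): 1
  start at 1(h): 4
sum over floor = 5

5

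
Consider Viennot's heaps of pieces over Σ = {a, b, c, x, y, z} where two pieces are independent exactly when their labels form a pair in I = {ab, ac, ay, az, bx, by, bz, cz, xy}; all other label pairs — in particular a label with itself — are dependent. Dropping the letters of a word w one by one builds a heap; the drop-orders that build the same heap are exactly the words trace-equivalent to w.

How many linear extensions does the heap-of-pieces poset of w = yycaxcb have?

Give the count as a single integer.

4

piece 0:y — minimal
piece 1:y rests on {0:y}
piece 2:c rests on {1:y}
piece 3:a — minimal
piece 4:x rests on {2:c, 3:a}
piece 5:c rests on {4:x}
piece 6:b rests on {5:c}
minimal pieces: {0:y, 3:a}
ways to finish when only these pieces remain (= sum over removing one remaining piece with nothing left below it):
  1 left: {6}→1
  2 left: {5,6}→1
  3 left: {4,5,6}→1
  4 left: {2,4,5,6}→1  {3,4,5,6}→1
  5 left: {1,2,4,5,6}→1  {2,3,4,5,6}→2
  placing 0:y first → 3 extensions
  placing 3:a first → 1 extensions
total linear extensions = 4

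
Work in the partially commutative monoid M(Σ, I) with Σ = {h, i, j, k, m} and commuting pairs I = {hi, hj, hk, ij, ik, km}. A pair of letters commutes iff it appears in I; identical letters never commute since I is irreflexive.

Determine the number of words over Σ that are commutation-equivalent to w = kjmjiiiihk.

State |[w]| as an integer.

piece 0:k — minimal
piece 1:j rests on {0:k}
piece 2:m rests on {1:j}
piece 3:j rests on {2:m}
piece 4:i rests on {2:m}
piece 5:i rests on {4:i}
piece 6:i rests on {5:i}
piece 7:i rests on {6:i}
piece 8:h rests on {2:m}
piece 9:k rests on {3:j}
minimal pieces: {0:k}
ways to finish when only these pieces remain (= sum over removing one remaining piece with nothing left below it):
  1 left: {7}→1  {8}→1  {9}→1
  2 left: {3,9}→1  {6,7}→1  {7,8}→2  {7,9}→2  {8,9}→2
  3 left: {3,7,9}→3  {3,8,9}→3  {5,6,7}→1  {6,7,8}→3  {6,7,9}→3  {7,8,9}→6
  4 left: {3,6,7,9}→6  {3,7,8,9}→12  {4,5,6,7}→1  {5,6,7,8}→4  {5,6,7,9}→4  {6,7,8,9}→12
  5 left: {3,5,6,7,9}→10  {3,6,7,8,9}→30  {4,5,6,7,8}→5  {4,5,6,7,9}→5  {5,6,7,8,9}→20
  6 left: {3,4,5,6,7,9}→15  {3,5,6,7,8,9}→60  {4,5,6,7,8,9}→30
  7 left: {3,4,5,6,7,8,9}→105
  8 left: {2,3,4,5,6,7,8,9}→105
  placing 0:k first → 105 extensions

105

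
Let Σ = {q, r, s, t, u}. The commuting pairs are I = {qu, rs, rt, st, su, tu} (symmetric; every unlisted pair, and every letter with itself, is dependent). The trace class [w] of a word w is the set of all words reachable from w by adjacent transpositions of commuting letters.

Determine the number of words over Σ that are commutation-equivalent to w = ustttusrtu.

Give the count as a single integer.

piece 0:u — minimal
piece 1:s — minimal
piece 2:t — minimal
piece 3:t rests on {2:t}
piece 4:t rests on {3:t}
piece 5:u rests on {0:u}
piece 6:s rests on {1:s}
piece 7:r rests on {5:u}
piece 8:t rests on {4:t}
piece 9:u rests on {7:r}
minimal pieces: {0:u, 1:s, 2:t}
ways to finish when only these pieces remain (= sum over removing one remaining piece with nothing left below it):
  1 left: {6}→1  {8}→1  {9}→1
  2 left: {1,6}→1  {4,8}→1  {6,8}→2  {6,9}→2  {7,9}→1  {8,9}→2
  3 left: {1,6,8}→3  {1,6,9}→3  {3,4,8}→1  {4,6,8}→3  {4,8,9}→3  {5,7,9}→1  {6,7,9}→3  {6,8,9}→6  {7,8,9}→3
  4 left: {0,5,7,9}→1  {1,4,6,8}→6  {1,6,7,9}→6  {1,6,8,9}→12  {2,3,4,8}→1  {3,4,6,8}→4  {3,4,8,9}→4  {4,6,8,9}→12  {4,7,8,9}→6  {5,6,7,9}→4  {5,7,8,9}→4  {6,7,8,9}→12
  5 left: {0,5,6,7,9}→5  {0,5,7,8,9}→5  {1,3,4,6,8}→10  {1,4,6,8,9}→30  {1,5,6,7,9}→10  {1,6,7,8,9}→30  {2,3,4,6,8}→5  {2,3,4,8,9}→5  {3,4,6,8,9}→20  {3,4,7,8,9}→10  {4,5,7,8,9}→10  {4,6,7,8,9}→30  {5,6,7,8,9}→20
  6 left: {0,1,5,6,7,9}→15  {0,4,5,7,8,9}→15  {0,5,6,7,8,9}→30  {1,2,3,4,6,8}→15  {1,3,4,6,8,9}→60  {1,4,6,7,8,9}→90  {1,5,6,7,8,9}→60  {2,3,4,6,8,9}→30  {2,3,4,7,8,9}→15  {3,4,5,7,8,9}→20  {3,4,6,7,8,9}→60  {4,5,6,7,8,9}→60
  7 left: {0,1,5,6,7,8,9}→105  {0,3,4,5,7,8,9}→35  {0,4,5,6,7,8,9}→105  {1,2,3,4,6,8,9}→105  {1,3,4,6,7,8,9}→210  {1,4,5,6,7,8,9}→210  {2,3,4,5,7,8,9}→35  {2,3,4,6,7,8,9}→105  {3,4,5,6,7,8,9}→140
  8 left: {0,1,4,5,6,7,8,9}→420  {0,2,3,4,5,7,8,9}→70  {0,3,4,5,6,7,8,9}→280  {1,2,3,4,6,7,8,9}→420  {1,3,4,5,6,7,8,9}→560  {2,3,4,5,6,7,8,9}→280
  placing 0:u first → 1260 extensions
  placing 1:s first → 630 extensions
  placing 2:t first → 1260 extensions
total linear extensions = 3150

3150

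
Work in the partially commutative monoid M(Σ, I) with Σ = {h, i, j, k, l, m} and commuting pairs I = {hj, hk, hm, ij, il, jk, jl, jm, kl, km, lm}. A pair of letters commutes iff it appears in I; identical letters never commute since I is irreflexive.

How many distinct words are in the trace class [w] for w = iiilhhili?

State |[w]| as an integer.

piece 0:i — minimal
piece 1:i rests on {0:i}
piece 2:i rests on {1:i}
piece 3:l — minimal
piece 4:h rests on {2:i, 3:l}
piece 5:h rests on {4:h}
piece 6:i rests on {5:h}
piece 7:l rests on {5:h}
piece 8:i rests on {6:i}
minimal pieces: {0:i, 3:l}
ways to finish when only these pieces remain (= sum over removing one remaining piece with nothing left below it):
  1 left: {7}→1  {8}→1
  2 left: {6,8}→1  {7,8}→2
  3 left: {6,7,8}→3
  4 left: {5,6,7,8}→3
  5 left: {4,5,6,7,8}→3
  6 left: {2,4,5,6,7,8}→3  {3,4,5,6,7,8}→3
  7 left: {1,2,4,5,6,7,8}→3  {2,3,4,5,6,7,8}→6
  placing 0:i first → 9 extensions
  placing 3:l first → 3 extensions
total linear extensions = 12

12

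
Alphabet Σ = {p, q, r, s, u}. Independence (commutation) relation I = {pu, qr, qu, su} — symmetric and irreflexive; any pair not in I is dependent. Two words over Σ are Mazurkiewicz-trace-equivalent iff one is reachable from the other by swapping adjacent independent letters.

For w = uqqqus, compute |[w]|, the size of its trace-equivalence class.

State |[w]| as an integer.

15

drop 0:u onto floor
drop 1:q onto floor
drop 2:q onto {1:q}
drop 3:q onto {2:q}
drop 4:u onto {0:u}
drop 5:s onto {3:q}
ground layer = {0:u, 1:q}
drop-orders for the pieces not yet dropped (sum over which currently-grounded one goes next):
  1 to go: {4} 1  {5} 1
  2 to go: {0,4} 1  {3,5} 1  {4,5} 2
  3 to go: {0,4,5} 3  {2,3,5} 1  {3,4,5} 3
  4 to go: {0,3,4,5} 6  {1,2,3,5} 1  {2,3,4,5} 4
  if 0:u drops first: 5 orders
  if 1:q drops first: 10 orders
heap linearizations: 15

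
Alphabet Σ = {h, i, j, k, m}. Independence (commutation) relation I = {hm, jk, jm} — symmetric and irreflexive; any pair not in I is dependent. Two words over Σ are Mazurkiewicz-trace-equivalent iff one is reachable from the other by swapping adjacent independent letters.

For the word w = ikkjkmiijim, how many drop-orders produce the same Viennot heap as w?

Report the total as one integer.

0(i) covers ∅
1(k) covers 0:i
2(k) covers 1:k
3(j) covers 0:i
4(k) covers 2:k
5(m) covers 4:k
6(i) covers 3:j, 5:m
7(i) covers 6:i
8(j) covers 7:i
9(i) covers 8:j
10(m) covers 9:i
floor of heap: 0:i
completions by unplaced set U, small U first (add the entries for U minus each lowest piece of U):
  |U|=1: {10}:1
  |U|=2: {9,10}:1
  |U|=3: {8,9,10}:1
  |U|=4: {7,8,9,10}:1
  |U|=5: {6,7,8,9,10}:1
  |U|=6: {3,6,7,8,9,10}:1  {5,6,7,8,9,10}:1
  |U|=7: {3,5,6,7,8,9,10}:2  {4,5,6,7,8,9,10}:1
  |U|=8: {2,4,5,6,7,8,9,10}:1  {3,4,5,6,7,8,9,10}:3
  |U|=9: {1,2,4,5,6,7,8,9,10}:1  {2,3,4,5,6,7,8,9,10}:4
  start at 0(i): 5

5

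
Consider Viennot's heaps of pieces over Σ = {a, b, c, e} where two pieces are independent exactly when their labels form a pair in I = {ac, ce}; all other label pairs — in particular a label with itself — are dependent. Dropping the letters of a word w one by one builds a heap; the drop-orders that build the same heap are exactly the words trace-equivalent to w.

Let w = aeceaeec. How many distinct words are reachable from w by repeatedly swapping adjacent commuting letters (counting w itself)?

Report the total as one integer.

piece 0:a — minimal
piece 1:e rests on {0:a}
piece 2:c — minimal
piece 3:e rests on {1:e}
piece 4:a rests on {3:e}
piece 5:e rests on {4:a}
piece 6:e rests on {5:e}
piece 7:c rests on {2:c}
minimal pieces: {0:a, 2:c}
ways to finish when only these pieces remain (= sum over removing one remaining piece with nothing left below it):
  1 left: {6}→1  {7}→1
  2 left: {2,7}→1  {5,6}→1  {6,7}→2
  3 left: {2,6,7}→3  {4,5,6}→1  {5,6,7}→3
  4 left: {2,5,6,7}→6  {3,4,5,6}→1  {4,5,6,7}→4
  5 left: {1,3,4,5,6}→1  {2,4,5,6,7}→10  {3,4,5,6,7}→5
  6 left: {0,1,3,4,5,6}→1  {1,3,4,5,6,7}→6  {2,3,4,5,6,7}→15
  placing 0:a first → 21 extensions
  placing 2:c first → 7 extensions
total linear extensions = 28

28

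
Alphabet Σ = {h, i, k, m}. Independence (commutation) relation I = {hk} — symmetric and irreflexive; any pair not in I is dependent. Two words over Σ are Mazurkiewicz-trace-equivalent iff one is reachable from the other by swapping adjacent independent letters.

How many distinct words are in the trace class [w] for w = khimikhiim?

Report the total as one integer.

0(k) covers ∅
1(h) covers ∅
2(i) covers 0:k, 1:h
3(m) covers 2:i
4(i) covers 3:m
5(k) covers 4:i
6(h) covers 4:i
7(i) covers 5:k, 6:h
8(i) covers 7:i
9(m) covers 8:i
floor of heap: 0:k, 1:h
completions by unplaced set U, small U first (add the entries for U minus each lowest piece of U):
  |U|=1: {9}:1
  |U|=2: {8,9}:1
  |U|=3: {7,8,9}:1
  |U|=4: {5,7,8,9}:1  {6,7,8,9}:1
  |U|=5: {5,6,7,8,9}:2
  |U|=6: {4,5,6,7,8,9}:2
  |U|=7: {3,4,5,6,7,8,9}:2
  |U|=8: {2,3,4,5,6,7,8,9}:2
  start at 0(k): 2
  start at 1(h): 2
sum over floor = 4

4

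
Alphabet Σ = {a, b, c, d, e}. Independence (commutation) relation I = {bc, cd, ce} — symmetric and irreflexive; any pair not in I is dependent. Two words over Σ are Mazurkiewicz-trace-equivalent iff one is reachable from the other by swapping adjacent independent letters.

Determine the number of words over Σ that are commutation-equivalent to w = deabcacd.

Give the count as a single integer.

drop 0:d onto floor
drop 1:e onto {0:d}
drop 2:a onto {1:e}
drop 3:b onto {2:a}
drop 4:c onto {2:a}
drop 5:a onto {3:b, 4:c}
drop 6:c onto {5:a}
drop 7:d onto {5:a}
ground layer = {0:d}
drop-orders for the pieces not yet dropped (sum over which currently-grounded one goes next):
  1 to go: {6} 1  {7} 1
  2 to go: {6,7} 2
  3 to go: {5,6,7} 2
  4 to go: {3,5,6,7} 2  {4,5,6,7} 2
  5 to go: {3,4,5,6,7} 4
  6 to go: {2,3,4,5,6,7} 4
  if 0:d drops first: 4 orders

4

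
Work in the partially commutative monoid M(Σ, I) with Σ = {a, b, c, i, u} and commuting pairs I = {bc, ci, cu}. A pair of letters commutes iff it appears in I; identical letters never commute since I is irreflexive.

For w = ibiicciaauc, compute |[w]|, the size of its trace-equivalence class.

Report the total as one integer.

drop 0:i onto floor
drop 1:b onto {0:i}
drop 2:i onto {1:b}
drop 3:i onto {2:i}
drop 4:c onto floor
drop 5:c onto {4:c}
drop 6:i onto {3:i}
drop 7:a onto {5:c, 6:i}
drop 8:a onto {7:a}
drop 9:u onto {8:a}
drop 10:c onto {8:a}
ground layer = {0:i, 4:c}
drop-orders for the pieces not yet dropped (sum over which currently-grounded one goes next):
  1 to go: {9} 1  {10} 1
  2 to go: {9,10} 2
  3 to go: {8,9,10} 2
  4 to go: {7,8,9,10} 2
  5 to go: {5,7,8,9,10} 2  {6,7,8,9,10} 2
  6 to go: {3,6,7,8,9,10} 2  {4,5,7,8,9,10} 2  {5,6,7,8,9,10} 4
  7 to go: {2,3,6,7,8,9,10} 2  {3,5,6,7,8,9,10} 6  {4,5,6,7,8,9,10} 6
  8 to go: {1,2,3,6,7,8,9,10} 2  {2,3,5,6,7,8,9,10} 8  {3,4,5,6,7,8,9,10} 12
  9 to go: {0,1,2,3,6,7,8,9,10} 2  {1,2,3,5,6,7,8,9,10} 10  {2,3,4,5,6,7,8,9,10} 20
  if 0:i drops first: 30 orders
  if 4:c drops first: 12 orders
heap linearizations: 42

42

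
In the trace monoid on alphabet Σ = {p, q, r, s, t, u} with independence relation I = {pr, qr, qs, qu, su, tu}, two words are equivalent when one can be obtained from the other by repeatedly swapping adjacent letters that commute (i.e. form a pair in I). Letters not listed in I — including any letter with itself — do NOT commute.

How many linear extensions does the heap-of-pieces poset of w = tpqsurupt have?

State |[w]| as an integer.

0(t) covers ∅
1(p) covers 0:t
2(q) covers 1:p
3(s) covers 1:p
4(u) covers 1:p
5(r) covers 3:s, 4:u
6(u) covers 5:r
7(p) covers 2:q, 6:u
8(t) covers 7:p
floor of heap: 0:t
completions by unplaced set U, small U first (add the entries for U minus each lowest piece of U):
  |U|=1: {8}:1
  |U|=2: {7,8}:1
  |U|=3: {2,7,8}:1  {6,7,8}:1
  |U|=4: {2,6,7,8}:2  {5,6,7,8}:1
  |U|=5: {2,5,6,7,8}:3  {3,5,6,7,8}:1  {4,5,6,7,8}:1
  |U|=6: {2,3,5,6,7,8}:4  {2,4,5,6,7,8}:4  {3,4,5,6,7,8}:2
  |U|=7: {2,3,4,5,6,7,8}:10
  start at 0(t): 10

10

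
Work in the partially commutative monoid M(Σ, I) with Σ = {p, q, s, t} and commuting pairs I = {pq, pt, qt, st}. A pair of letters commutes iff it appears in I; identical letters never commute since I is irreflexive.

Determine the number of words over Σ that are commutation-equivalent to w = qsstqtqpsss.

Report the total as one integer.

165

piece 0:q — minimal
piece 1:s rests on {0:q}
piece 2:s rests on {1:s}
piece 3:t — minimal
piece 4:q rests on {2:s}
piece 5:t rests on {3:t}
piece 6:q rests on {4:q}
piece 7:p rests on {2:s}
piece 8:s rests on {6:q, 7:p}
piece 9:s rests on {8:s}
piece 10:s rests on {9:s}
minimal pieces: {0:q, 3:t}
ways to finish when only these pieces remain (= sum over removing one remaining piece with nothing left below it):
  1 left: {5}→1  {10}→1
  2 left: {3,5}→1  {5,10}→2  {9,10}→1
  3 left: {3,5,10}→3  {5,9,10}→3  {8,9,10}→1
  4 left: {3,5,9,10}→6  {5,8,9,10}→4  {6,8,9,10}→1  {7,8,9,10}→1
  5 left: {3,5,8,9,10}→10  {4,6,8,9,10}→1  {5,6,8,9,10}→5  {5,7,8,9,10}→5  {6,7,8,9,10}→2
  6 left: {3,5,6,8,9,10}→15  {3,5,7,8,9,10}→15  {4,5,6,8,9,10}→6  {4,6,7,8,9,10}→3  {5,6,7,8,9,10}→12
  7 left: {2,4,6,7,8,9,10}→3  {3,4,5,6,8,9,10}→21  {3,5,6,7,8,9,10}→42  {4,5,6,7,8,9,10}→21
  8 left: {1,2,4,6,7,8,9,10}→3  {2,4,5,6,7,8,9,10}→24  {3,4,5,6,7,8,9,10}→84
  9 left: {0,1,2,4,6,7,8,9,10}→3  {1,2,4,5,6,7,8,9,10}→27  {2,3,4,5,6,7,8,9,10}→108
  placing 0:q first → 135 extensions
  placing 3:t first → 30 extensions
total linear extensions = 165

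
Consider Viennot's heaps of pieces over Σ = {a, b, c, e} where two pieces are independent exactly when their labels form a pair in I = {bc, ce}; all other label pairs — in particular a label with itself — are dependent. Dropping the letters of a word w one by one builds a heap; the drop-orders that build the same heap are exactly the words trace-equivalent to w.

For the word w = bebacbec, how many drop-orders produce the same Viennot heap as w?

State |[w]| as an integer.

6

drop 0:b onto floor
drop 1:e onto {0:b}
drop 2:b onto {1:e}
drop 3:a onto {2:b}
drop 4:c onto {3:a}
drop 5:b onto {3:a}
drop 6:e onto {5:b}
drop 7:c onto {4:c}
ground layer = {0:b}
drop-orders for the pieces not yet dropped (sum over which currently-grounded one goes next):
  1 to go: {6} 1  {7} 1
  2 to go: {4,7} 1  {5,6} 1  {6,7} 2
  3 to go: {4,6,7} 3  {5,6,7} 3
  4 to go: {4,5,6,7} 6
  5 to go: {3,4,5,6,7} 6
  6 to go: {2,3,4,5,6,7} 6
  if 0:b drops first: 6 orders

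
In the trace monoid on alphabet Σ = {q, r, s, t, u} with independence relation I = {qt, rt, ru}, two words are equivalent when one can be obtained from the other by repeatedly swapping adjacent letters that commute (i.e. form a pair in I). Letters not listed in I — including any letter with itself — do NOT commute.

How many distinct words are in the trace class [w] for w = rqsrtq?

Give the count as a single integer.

piece 0:r — minimal
piece 1:q rests on {0:r}
piece 2:s rests on {1:q}
piece 3:r rests on {2:s}
piece 4:t rests on {2:s}
piece 5:q rests on {3:r}
minimal pieces: {0:r}
ways to finish when only these pieces remain (= sum over removing one remaining piece with nothing left below it):
  1 left: {4}→1  {5}→1
  2 left: {3,5}→1  {4,5}→2
  3 left: {3,4,5}→3
  4 left: {2,3,4,5}→3
  placing 0:r first → 3 extensions

3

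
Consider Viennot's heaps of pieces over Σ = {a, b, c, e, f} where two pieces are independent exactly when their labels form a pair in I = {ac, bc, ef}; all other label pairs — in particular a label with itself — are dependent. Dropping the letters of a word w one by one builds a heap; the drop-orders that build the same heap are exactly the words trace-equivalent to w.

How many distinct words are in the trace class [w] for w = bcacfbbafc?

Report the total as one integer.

6

#0=b has no predecessor
#1=c has no predecessor
#2=a depends on [0:b]
#3=c depends on [1:c]
#4=f depends on [2:a, 3:c]
#5=b depends on [4:f]
#6=b depends on [5:b]
#7=a depends on [6:b]
#8=f depends on [7:a]
#9=c depends on [8:f]
sources: [0:b, 1:c]
N(rest) = Σ N(rest − s) over sources s of rest; N(one piece) = 1:
  size 1 → [9]=1
  size 2 → [8,9]=1
  size 3 → [7,8,9]=1
  size 4 → [6,7,8,9]=1
  size 5 → [5,6,7,8,9]=1
  size 6 → [4,5,6,7,8,9]=1
  size 7 → [2,4,5,6,7,8,9]=1  [3,4,5,6,7,8,9]=1
  size 8 → [0,2,4,5,6,7,8,9]=1  [1,3,4,5,6,7,8,9]=1  [2,3,4,5,6,7,8,9]=2
  first=0(b) contributes 3
  first=1(c) contributes 3
|[w]| = 6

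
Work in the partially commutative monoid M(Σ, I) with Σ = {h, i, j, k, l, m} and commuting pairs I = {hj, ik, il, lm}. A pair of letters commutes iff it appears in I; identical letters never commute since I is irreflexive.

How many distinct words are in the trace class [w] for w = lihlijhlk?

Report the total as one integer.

#0=l has no predecessor
#1=i has no predecessor
#2=h depends on [0:l, 1:i]
#3=l depends on [2:h]
#4=i depends on [2:h]
#5=j depends on [3:l, 4:i]
#6=h depends on [3:l, 4:i]
#7=l depends on [5:j, 6:h]
#8=k depends on [7:l]
sources: [0:l, 1:i]
N(rest) = Σ N(rest − s) over sources s of rest; N(one piece) = 1:
  size 1 → [8]=1
  size 2 → [7,8]=1
  size 3 → [5,7,8]=1  [6,7,8]=1
  size 4 → [5,6,7,8]=2
  size 5 → [3,5,6,7,8]=2  [4,5,6,7,8]=2
  size 6 → [3,4,5,6,7,8]=4
  size 7 → [2,3,4,5,6,7,8]=4
  first=0(l) contributes 4
  first=1(i) contributes 4
|[w]| = 8

8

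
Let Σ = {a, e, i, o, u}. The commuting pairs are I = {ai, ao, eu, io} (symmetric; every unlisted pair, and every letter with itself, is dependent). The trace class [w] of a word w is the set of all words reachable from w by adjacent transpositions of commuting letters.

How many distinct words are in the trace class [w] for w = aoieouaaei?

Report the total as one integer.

6

0(a) covers ∅
1(o) covers ∅
2(i) covers ∅
3(e) covers 0:a, 1:o, 2:i
4(o) covers 3:e
5(u) covers 4:o
6(a) covers 5:u
7(a) covers 6:a
8(e) covers 7:a
9(i) covers 8:e
floor of heap: 0:a, 1:o, 2:i
completions by unplaced set U, small U first (add the entries for U minus each lowest piece of U):
  |U|=1: {9}:1
  |U|=2: {8,9}:1
  |U|=3: {7,8,9}:1
  |U|=4: {6,7,8,9}:1
  |U|=5: {5,6,7,8,9}:1
  |U|=6: {4,5,6,7,8,9}:1
  |U|=7: {3,4,5,6,7,8,9}:1
  |U|=8: {0,3,4,5,6,7,8,9}:1  {1,3,4,5,6,7,8,9}:1  {2,3,4,5,6,7,8,9}:1
  start at 0(a): 2
  start at 1(o): 2
  start at 2(i): 2
sum over floor = 6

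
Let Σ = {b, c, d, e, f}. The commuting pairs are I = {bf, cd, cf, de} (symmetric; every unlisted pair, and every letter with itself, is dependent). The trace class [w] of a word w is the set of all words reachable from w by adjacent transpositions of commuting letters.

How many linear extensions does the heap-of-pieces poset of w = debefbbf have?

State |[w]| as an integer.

12

#0=d has no predecessor
#1=e has no predecessor
#2=b depends on [0:d, 1:e]
#3=e depends on [2:b]
#4=f depends on [3:e]
#5=b depends on [3:e]
#6=b depends on [5:b]
#7=f depends on [4:f]
sources: [0:d, 1:e]
N(rest) = Σ N(rest − s) over sources s of rest; N(one piece) = 1:
  size 1 → [6]=1  [7]=1
  size 2 → [4,7]=1  [5,6]=1  [6,7]=2
  size 3 → [4,6,7]=3  [5,6,7]=3
  size 4 → [4,5,6,7]=6
  size 5 → [3,4,5,6,7]=6
  size 6 → [2,3,4,5,6,7]=6
  first=0(d) contributes 6
  first=1(e) contributes 6
|[w]| = 12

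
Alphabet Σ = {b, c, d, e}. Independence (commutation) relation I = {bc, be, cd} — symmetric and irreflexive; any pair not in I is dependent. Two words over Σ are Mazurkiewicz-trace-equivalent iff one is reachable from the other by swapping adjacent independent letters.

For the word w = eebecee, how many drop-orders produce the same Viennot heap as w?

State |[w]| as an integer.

7

piece 0:e — minimal
piece 1:e rests on {0:e}
piece 2:b — minimal
piece 3:e rests on {1:e}
piece 4:c rests on {3:e}
piece 5:e rests on {4:c}
piece 6:e rests on {5:e}
minimal pieces: {0:e, 2:b}
ways to finish when only these pieces remain (= sum over removing one remaining piece with nothing left below it):
  1 left: {2}→1  {6}→1
  2 left: {2,6}→2  {5,6}→1
  3 left: {2,5,6}→3  {4,5,6}→1
  4 left: {2,4,5,6}→4  {3,4,5,6}→1
  5 left: {1,3,4,5,6}→1  {2,3,4,5,6}→5
  placing 0:e first → 6 extensions
  placing 2:b first → 1 extensions
total linear extensions = 7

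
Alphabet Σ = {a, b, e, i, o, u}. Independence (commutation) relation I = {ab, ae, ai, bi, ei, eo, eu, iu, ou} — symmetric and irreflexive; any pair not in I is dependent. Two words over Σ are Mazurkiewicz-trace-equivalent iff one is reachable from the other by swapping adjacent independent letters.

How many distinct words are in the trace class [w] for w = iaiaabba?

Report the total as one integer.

420

drop 0:i onto floor
drop 1:a onto floor
drop 2:i onto {0:i}
drop 3:a onto {1:a}
drop 4:a onto {3:a}
drop 5:b onto floor
drop 6:b onto {5:b}
drop 7:a onto {4:a}
ground layer = {0:i, 1:a, 5:b}
drop-orders for the pieces not yet dropped (sum over which currently-grounded one goes next):
  1 to go: {2} 1  {6} 1  {7} 1
  2 to go: {0,2} 1  {2,6} 2  {2,7} 2  {4,7} 1  {5,6} 1  {6,7} 2
  3 to go: {0,2,6} 3  {0,2,7} 3  {2,4,7} 3  {2,5,6} 3  {2,6,7} 6  {3,4,7} 1  {4,6,7} 3  {5,6,7} 3
  4 to go: {0,2,4,7} 6  {0,2,5,6} 6  {0,2,6,7} 12  {1,3,4,7} 1  {2,3,4,7} 4  {2,4,6,7} 12  {2,5,6,7} 12  {3,4,6,7} 4  {4,5,6,7} 6
  5 to go: {0,2,3,4,7} 10  {0,2,4,6,7} 30  {0,2,5,6,7} 30  {1,2,3,4,7} 5  {1,3,4,6,7} 5  {2,3,4,6,7} 20  {2,4,5,6,7} 30  {3,4,5,6,7} 10
  6 to go: {0,1,2,3,4,7} 15  {0,2,3,4,6,7} 60  {0,2,4,5,6,7} 90  {1,2,3,4,6,7} 30  {1,3,4,5,6,7} 15  {2,3,4,5,6,7} 60
  if 0:i drops first: 105 orders
  if 1:a drops first: 210 orders
  if 5:b drops first: 105 orders
heap linearizations: 420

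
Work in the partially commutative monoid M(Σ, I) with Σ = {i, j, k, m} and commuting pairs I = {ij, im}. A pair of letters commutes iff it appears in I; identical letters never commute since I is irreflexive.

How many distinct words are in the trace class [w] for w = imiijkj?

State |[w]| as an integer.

10

drop 0:i onto floor
drop 1:m onto floor
drop 2:i onto {0:i}
drop 3:i onto {2:i}
drop 4:j onto {1:m}
drop 5:k onto {3:i, 4:j}
drop 6:j onto {5:k}
ground layer = {0:i, 1:m}
drop-orders for the pieces not yet dropped (sum over which currently-grounded one goes next):
  1 to go: {6} 1
  2 to go: {5,6} 1
  3 to go: {3,5,6} 1  {4,5,6} 1
  4 to go: {1,4,5,6} 1  {2,3,5,6} 1  {3,4,5,6} 2
  5 to go: {0,2,3,5,6} 1  {1,3,4,5,6} 3  {2,3,4,5,6} 3
  if 0:i drops first: 6 orders
  if 1:m drops first: 4 orders
heap linearizations: 10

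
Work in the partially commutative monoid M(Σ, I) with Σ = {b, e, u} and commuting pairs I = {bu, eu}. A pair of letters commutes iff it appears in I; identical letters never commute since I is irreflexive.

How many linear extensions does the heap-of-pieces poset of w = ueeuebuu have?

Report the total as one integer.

70

drop 0:u onto floor
drop 1:e onto floor
drop 2:e onto {1:e}
drop 3:u onto {0:u}
drop 4:e onto {2:e}
drop 5:b onto {4:e}
drop 6:u onto {3:u}
drop 7:u onto {6:u}
ground layer = {0:u, 1:e}
drop-orders for the pieces not yet dropped (sum over which currently-grounded one goes next):
  1 to go: {5} 1  {7} 1
  2 to go: {4,5} 1  {5,7} 2  {6,7} 1
  3 to go: {2,4,5} 1  {3,6,7} 1  {4,5,7} 3  {5,6,7} 3
  4 to go: {0,3,6,7} 1  {1,2,4,5} 1  {2,4,5,7} 4  {3,5,6,7} 4  {4,5,6,7} 6
  5 to go: {0,3,5,6,7} 5  {1,2,4,5,7} 5  {2,4,5,6,7} 10  {3,4,5,6,7} 10
  6 to go: {0,3,4,5,6,7} 15  {1,2,4,5,6,7} 15  {2,3,4,5,6,7} 20
  if 0:u drops first: 35 orders
  if 1:e drops first: 35 orders
heap linearizations: 70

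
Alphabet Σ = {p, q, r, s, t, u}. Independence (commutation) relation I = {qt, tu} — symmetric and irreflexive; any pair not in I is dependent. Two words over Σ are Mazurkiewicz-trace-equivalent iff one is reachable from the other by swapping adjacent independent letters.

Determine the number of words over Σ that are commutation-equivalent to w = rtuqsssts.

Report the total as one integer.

#0=r has no predecessor
#1=t depends on [0:r]
#2=u depends on [0:r]
#3=q depends on [2:u]
#4=s depends on [1:t, 3:q]
#5=s depends on [4:s]
#6=s depends on [5:s]
#7=t depends on [6:s]
#8=s depends on [7:t]
sources: [0:r]
N(rest) = Σ N(rest − s) over sources s of rest; N(one piece) = 1:
  size 1 → [8]=1
  size 2 → [7,8]=1
  size 3 → [6,7,8]=1
  size 4 → [5,6,7,8]=1
  size 5 → [4,5,6,7,8]=1
  size 6 → [1,4,5,6,7,8]=1  [3,4,5,6,7,8]=1
  size 7 → [1,3,4,5,6,7,8]=2  [2,3,4,5,6,7,8]=1
  first=0(r) contributes 3

3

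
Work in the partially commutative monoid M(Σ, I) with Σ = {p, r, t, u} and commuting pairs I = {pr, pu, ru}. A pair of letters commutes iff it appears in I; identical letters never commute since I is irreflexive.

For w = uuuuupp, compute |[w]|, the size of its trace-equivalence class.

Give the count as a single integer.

drop 0:u onto floor
drop 1:u onto {0:u}
drop 2:u onto {1:u}
drop 3:u onto {2:u}
drop 4:u onto {3:u}
drop 5:p onto floor
drop 6:p onto {5:p}
ground layer = {0:u, 5:p}
drop-orders for the pieces not yet dropped (sum over which currently-grounded one goes next):
  1 to go: {4} 1  {6} 1
  2 to go: {3,4} 1  {4,6} 2  {5,6} 1
  3 to go: {2,3,4} 1  {3,4,6} 3  {4,5,6} 3
  4 to go: {1,2,3,4} 1  {2,3,4,6} 4  {3,4,5,6} 6
  5 to go: {0,1,2,3,4} 1  {1,2,3,4,6} 5  {2,3,4,5,6} 10
  if 0:u drops first: 15 orders
  if 5:p drops first: 6 orders
heap linearizations: 21

21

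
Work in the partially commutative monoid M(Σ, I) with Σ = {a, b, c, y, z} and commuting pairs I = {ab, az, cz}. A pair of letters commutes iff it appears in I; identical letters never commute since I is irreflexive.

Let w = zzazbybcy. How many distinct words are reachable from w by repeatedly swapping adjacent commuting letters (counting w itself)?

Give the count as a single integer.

5

0(z) covers ∅
1(z) covers 0:z
2(a) covers ∅
3(z) covers 1:z
4(b) covers 3:z
5(y) covers 2:a, 4:b
6(b) covers 5:y
7(c) covers 6:b
8(y) covers 7:c
floor of heap: 0:z, 2:a
completions by unplaced set U, small U first (add the entries for U minus each lowest piece of U):
  |U|=1: {8}:1
  |U|=2: {7,8}:1
  |U|=3: {6,7,8}:1
  |U|=4: {5,6,7,8}:1
  |U|=5: {2,5,6,7,8}:1  {4,5,6,7,8}:1
  |U|=6: {2,4,5,6,7,8}:2  {3,4,5,6,7,8}:1
  |U|=7: {1,3,4,5,6,7,8}:1  {2,3,4,5,6,7,8}:3
  start at 0(z): 4
  start at 2(a): 1
sum over floor = 5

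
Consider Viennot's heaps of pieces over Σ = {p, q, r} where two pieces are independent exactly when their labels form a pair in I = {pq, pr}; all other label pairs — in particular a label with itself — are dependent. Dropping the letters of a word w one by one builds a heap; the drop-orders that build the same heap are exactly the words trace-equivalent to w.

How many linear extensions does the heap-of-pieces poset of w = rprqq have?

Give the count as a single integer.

#0=r has no predecessor
#1=p has no predecessor
#2=r depends on [0:r]
#3=q depends on [2:r]
#4=q depends on [3:q]
sources: [0:r, 1:p]
N(rest) = Σ N(rest − s) over sources s of rest; N(one piece) = 1:
  size 1 → [1]=1  [4]=1
  size 2 → [1,4]=2  [3,4]=1
  size 3 → [1,3,4]=3  [2,3,4]=1
  first=0(r) contributes 4
  first=1(p) contributes 1
|[w]| = 5

5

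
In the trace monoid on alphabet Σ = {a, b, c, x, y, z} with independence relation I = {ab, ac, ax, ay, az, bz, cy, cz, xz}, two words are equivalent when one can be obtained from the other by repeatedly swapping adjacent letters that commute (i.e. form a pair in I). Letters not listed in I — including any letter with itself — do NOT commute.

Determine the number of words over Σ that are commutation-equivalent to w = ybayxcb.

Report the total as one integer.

#0=y has no predecessor
#1=b depends on [0:y]
#2=a has no predecessor
#3=y depends on [1:b]
#4=x depends on [3:y]
#5=c depends on [4:x]
#6=b depends on [5:c]
sources: [0:y, 2:a]
N(rest) = Σ N(rest − s) over sources s of rest; N(one piece) = 1:
  size 1 → [2]=1  [6]=1
  size 2 → [2,6]=2  [5,6]=1
  size 3 → [2,5,6]=3  [4,5,6]=1
  size 4 → [2,4,5,6]=4  [3,4,5,6]=1
  size 5 → [1,3,4,5,6]=1  [2,3,4,5,6]=5
  first=0(y) contributes 6
  first=2(a) contributes 1
|[w]| = 7

7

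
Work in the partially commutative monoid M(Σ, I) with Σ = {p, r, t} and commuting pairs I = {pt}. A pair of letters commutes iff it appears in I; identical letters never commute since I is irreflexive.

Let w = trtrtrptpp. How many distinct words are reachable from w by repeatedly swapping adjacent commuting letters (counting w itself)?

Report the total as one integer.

drop 0:t onto floor
drop 1:r onto {0:t}
drop 2:t onto {1:r}
drop 3:r onto {2:t}
drop 4:t onto {3:r}
drop 5:r onto {4:t}
drop 6:p onto {5:r}
drop 7:t onto {5:r}
drop 8:p onto {6:p}
drop 9:p onto {8:p}
ground layer = {0:t}
drop-orders for the pieces not yet dropped (sum over which currently-grounded one goes next):
  1 to go: {7} 1  {9} 1
  2 to go: {7,9} 2  {8,9} 1
  3 to go: {6,8,9} 1  {7,8,9} 3
  4 to go: {6,7,8,9} 4
  5 to go: {5,6,7,8,9} 4
  6 to go: {4,5,6,7,8,9} 4
  7 to go: {3,4,5,6,7,8,9} 4
  8 to go: {2,3,4,5,6,7,8,9} 4
  if 0:t drops first: 4 orders

4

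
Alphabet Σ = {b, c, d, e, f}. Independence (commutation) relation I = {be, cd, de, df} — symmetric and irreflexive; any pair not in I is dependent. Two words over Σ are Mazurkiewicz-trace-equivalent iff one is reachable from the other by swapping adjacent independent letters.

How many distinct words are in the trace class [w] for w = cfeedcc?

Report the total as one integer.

piece 0:c — minimal
piece 1:f rests on {0:c}
piece 2:e rests on {1:f}
piece 3:e rests on {2:e}
piece 4:d — minimal
piece 5:c rests on {3:e}
piece 6:c rests on {5:c}
minimal pieces: {0:c, 4:d}
ways to finish when only these pieces remain (= sum over removing one remaining piece with nothing left below it):
  1 left: {4}→1  {6}→1
  2 left: {4,6}→2  {5,6}→1
  3 left: {3,5,6}→1  {4,5,6}→3
  4 left: {2,3,5,6}→1  {3,4,5,6}→4
  5 left: {1,2,3,5,6}→1  {2,3,4,5,6}→5
  placing 0:c first → 6 extensions
  placing 4:d first → 1 extensions
total linear extensions = 7

7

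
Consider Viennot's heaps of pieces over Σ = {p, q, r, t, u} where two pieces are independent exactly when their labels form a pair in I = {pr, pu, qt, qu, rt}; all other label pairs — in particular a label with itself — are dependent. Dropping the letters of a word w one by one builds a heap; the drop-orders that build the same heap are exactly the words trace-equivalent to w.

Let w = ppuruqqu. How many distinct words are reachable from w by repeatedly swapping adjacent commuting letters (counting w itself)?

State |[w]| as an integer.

53

0(p) covers ∅
1(p) covers 0:p
2(u) covers ∅
3(r) covers 2:u
4(u) covers 3:r
5(q) covers 1:p, 3:r
6(q) covers 5:q
7(u) covers 4:u
floor of heap: 0:p, 2:u
completions by unplaced set U, small U first (add the entries for U minus each lowest piece of U):
  |U|=1: {6}:1  {7}:1
  |U|=2: {4,7}:1  {5,6}:1  {6,7}:2
  |U|=3: {1,5,6}:1  {4,6,7}:3  {5,6,7}:3
  |U|=4: {0,1,5,6}:1  {1,5,6,7}:4  {4,5,6,7}:6
  |U|=5: {0,1,5,6,7}:5  {1,4,5,6,7}:10  {3,4,5,6,7}:6
  |U|=6: {0,1,4,5,6,7}:15  {1,3,4,5,6,7}:16  {2,3,4,5,6,7}:6
  start at 0(p): 22
  start at 2(u): 31
sum over floor = 53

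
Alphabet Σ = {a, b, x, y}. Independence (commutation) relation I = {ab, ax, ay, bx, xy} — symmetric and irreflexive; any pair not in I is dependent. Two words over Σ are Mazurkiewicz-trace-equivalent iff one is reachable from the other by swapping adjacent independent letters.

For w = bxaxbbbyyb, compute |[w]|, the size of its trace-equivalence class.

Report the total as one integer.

#0=b has no predecessor
#1=x has no predecessor
#2=a has no predecessor
#3=x depends on [1:x]
#4=b depends on [0:b]
#5=b depends on [4:b]
#6=b depends on [5:b]
#7=y depends on [6:b]
#8=y depends on [7:y]
#9=b depends on [8:y]
sources: [0:b, 1:x, 2:a]
N(rest) = Σ N(rest − s) over sources s of rest; N(one piece) = 1:
  size 1 → [2]=1  [3]=1  [9]=1
  size 2 → [1,3]=1  [2,3]=2  [2,9]=2  [3,9]=2  [8,9]=1
  size 3 → [1,2,3]=3  [1,3,9]=3  [2,3,9]=6  [2,8,9]=3  [3,8,9]=3  [7,8,9]=1
  size 4 → [1,2,3,9]=12  [1,3,8,9]=6  [2,3,8,9]=12  [2,7,8,9]=4  [3,7,8,9]=4  [6,7,8,9]=1
  size 5 → [1,2,3,8,9]=30  [1,3,7,8,9]=10  [2,3,7,8,9]=20  [2,6,7,8,9]=5  [3,6,7,8,9]=5  [5,6,7,8,9]=1
  size 6 → [1,2,3,7,8,9]=60  [1,3,6,7,8,9]=15  [2,3,6,7,8,9]=30  [2,5,6,7,8,9]=6  [3,5,6,7,8,9]=6  [4,5,6,7,8,9]=1
  size 7 → [0,4,5,6,7,8,9]=1  [1,2,3,6,7,8,9]=105  [1,3,5,6,7,8,9]=21  [2,3,5,6,7,8,9]=42  [2,4,5,6,7,8,9]=7  [3,4,5,6,7,8,9]=7
  size 8 → [0,2,4,5,6,7,8,9]=8  [0,3,4,5,6,7,8,9]=8  [1,2,3,5,6,7,8,9]=168  [1,3,4,5,6,7,8,9]=28  [2,3,4,5,6,7,8,9]=56
  first=0(b) contributes 252
  first=1(x) contributes 72
  first=2(a) contributes 36
|[w]| = 360

360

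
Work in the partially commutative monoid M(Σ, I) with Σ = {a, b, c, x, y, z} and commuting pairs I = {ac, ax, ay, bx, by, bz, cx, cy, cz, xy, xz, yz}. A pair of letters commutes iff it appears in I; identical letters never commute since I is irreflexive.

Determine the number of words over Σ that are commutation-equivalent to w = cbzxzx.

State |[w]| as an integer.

90

0(c) covers ∅
1(b) covers 0:c
2(z) covers ∅
3(x) covers ∅
4(z) covers 2:z
5(x) covers 3:x
floor of heap: 0:c, 2:z, 3:x
completions by unplaced set U, small U first (add the entries for U minus each lowest piece of U):
  |U|=1: {1}:1  {4}:1  {5}:1
  |U|=2: {0,1}:1  {1,4}:2  {1,5}:2  {2,4}:1  {3,5}:1  {4,5}:2
  |U|=3: {0,1,4}:3  {0,1,5}:3  {1,2,4}:3  {1,3,5}:3  {1,4,5}:6  {2,4,5}:3  {3,4,5}:3
  |U|=4: {0,1,2,4}:6  {0,1,3,5}:6  {0,1,4,5}:12  {1,2,4,5}:12  {1,3,4,5}:12  {2,3,4,5}:6
  start at 0(c): 30
  start at 2(z): 30
  start at 3(x): 30
sum over floor = 90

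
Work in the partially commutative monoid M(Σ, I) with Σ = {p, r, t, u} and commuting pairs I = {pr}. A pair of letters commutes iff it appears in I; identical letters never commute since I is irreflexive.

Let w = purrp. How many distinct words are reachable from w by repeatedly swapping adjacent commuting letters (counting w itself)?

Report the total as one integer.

drop 0:p onto floor
drop 1:u onto {0:p}
drop 2:r onto {1:u}
drop 3:r onto {2:r}
drop 4:p onto {1:u}
ground layer = {0:p}
drop-orders for the pieces not yet dropped (sum over which currently-grounded one goes next):
  1 to go: {3} 1  {4} 1
  2 to go: {2,3} 1  {3,4} 2
  3 to go: {2,3,4} 3
  if 0:p drops first: 3 orders

3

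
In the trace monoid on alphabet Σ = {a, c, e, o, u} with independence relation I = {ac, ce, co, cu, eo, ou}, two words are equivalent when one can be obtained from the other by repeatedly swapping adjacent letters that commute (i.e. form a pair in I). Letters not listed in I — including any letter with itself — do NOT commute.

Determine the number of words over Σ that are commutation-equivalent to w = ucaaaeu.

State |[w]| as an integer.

7

drop 0:u onto floor
drop 1:c onto floor
drop 2:a onto {0:u}
drop 3:a onto {2:a}
drop 4:a onto {3:a}
drop 5:e onto {4:a}
drop 6:u onto {5:e}
ground layer = {0:u, 1:c}
drop-orders for the pieces not yet dropped (sum over which currently-grounded one goes next):
  1 to go: {1} 1  {6} 1
  2 to go: {1,6} 2  {5,6} 1
  3 to go: {1,5,6} 3  {4,5,6} 1
  4 to go: {1,4,5,6} 4  {3,4,5,6} 1
  5 to go: {1,3,4,5,6} 5  {2,3,4,5,6} 1
  if 0:u drops first: 6 orders
  if 1:c drops first: 1 orders
heap linearizations: 7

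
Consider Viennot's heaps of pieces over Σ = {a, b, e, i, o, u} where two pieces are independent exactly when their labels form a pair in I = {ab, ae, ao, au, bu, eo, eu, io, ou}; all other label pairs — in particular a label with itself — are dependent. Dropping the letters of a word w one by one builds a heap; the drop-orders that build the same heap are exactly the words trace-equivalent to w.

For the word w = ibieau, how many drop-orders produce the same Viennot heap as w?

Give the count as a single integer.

6

0(i) covers ∅
1(b) covers 0:i
2(i) covers 1:b
3(e) covers 2:i
4(a) covers 2:i
5(u) covers 2:i
floor of heap: 0:i
completions by unplaced set U, small U first (add the entries for U minus each lowest piece of U):
  |U|=1: {3}:1  {4}:1  {5}:1
  |U|=2: {3,4}:2  {3,5}:2  {4,5}:2
  |U|=3: {3,4,5}:6
  |U|=4: {2,3,4,5}:6
  start at 0(i): 6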